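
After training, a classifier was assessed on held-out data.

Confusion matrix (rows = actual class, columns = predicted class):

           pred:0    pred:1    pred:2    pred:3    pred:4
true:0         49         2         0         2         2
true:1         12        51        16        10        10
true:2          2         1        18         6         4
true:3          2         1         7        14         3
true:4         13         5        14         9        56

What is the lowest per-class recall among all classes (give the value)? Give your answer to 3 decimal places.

0.515

Per-class recall (TP/(TP+FN)):
  0: TP=49, FN=2+0+2+2=6 → 49/55 = 0.8909
  1: TP=51, FN=12+16+10+10=48 → 51/99 = 0.5152
  2: TP=18, FN=2+1+6+4=13 → 18/31 = 0.5806
  3: TP=14, FN=2+1+7+3=13 → 14/27 = 0.5185
  4: TP=56, FN=13+5+14+9=41 → 56/97 = 0.5773
Lowest is class '1' with recall = 0.515.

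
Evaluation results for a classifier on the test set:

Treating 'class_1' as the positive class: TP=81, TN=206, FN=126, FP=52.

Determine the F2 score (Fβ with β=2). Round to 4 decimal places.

0.4214

Fβ = (1+β²)·TP / ((1+β²)·TP + β²·FN + FP), with β²=4
= 5·81 / (5·81 + 4·126 + 52) = 0.4214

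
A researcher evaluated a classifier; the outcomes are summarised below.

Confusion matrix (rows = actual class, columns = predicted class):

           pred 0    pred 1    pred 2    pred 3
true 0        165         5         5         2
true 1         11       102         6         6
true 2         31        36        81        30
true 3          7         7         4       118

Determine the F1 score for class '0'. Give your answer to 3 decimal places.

0.844

Take TP from the diagonal, FP from the rest of the '0' prediction marginal, FN from the rest of the '0' actual marginal.
F1 score = 2·TP/(2·TP+FP+FN).
0: TP=165, FP=11+31+7=49, FN=5+5+2=12 → 330/391 = 0.8440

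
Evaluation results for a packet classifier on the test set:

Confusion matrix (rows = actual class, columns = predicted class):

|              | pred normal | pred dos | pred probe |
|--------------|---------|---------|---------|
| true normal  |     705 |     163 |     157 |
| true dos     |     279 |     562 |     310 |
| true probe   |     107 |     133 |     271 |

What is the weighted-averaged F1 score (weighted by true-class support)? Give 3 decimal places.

Per-class F1 score (2·TP/(2·TP+FP+FN)):
  normal: TP=705, FP=279+107=386, FN=163+157=320 → 1410/2116 = 0.6664
  dos: TP=562, FP=163+133=296, FN=279+310=589 → 1124/2009 = 0.5595
  probe: TP=271, FP=157+310=467, FN=107+133=240 → 542/1249 = 0.4339
Weighted-F1 score = Σ (supportᵢ/N)·F1 scoreᵢ with N=2687: (1025/2687)·0.6664 + (1151/2687)·0.5595 + (511/2687)·0.4339 = 0.576

0.576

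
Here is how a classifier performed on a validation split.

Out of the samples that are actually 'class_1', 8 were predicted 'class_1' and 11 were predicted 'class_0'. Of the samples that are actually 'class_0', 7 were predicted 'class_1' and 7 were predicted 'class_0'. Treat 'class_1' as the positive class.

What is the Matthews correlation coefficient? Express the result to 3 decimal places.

-0.078

MCC = (TP·TN − FP·FN) / √((TP+FP)(TP+FN)(TN+FP)(TN+FN))
Numerator = 8·7 − 7·11 = -21
Denominator = √(15·19·14·18) = √71820 = 267.9925
MCC = -21 / 267.9925 = -0.078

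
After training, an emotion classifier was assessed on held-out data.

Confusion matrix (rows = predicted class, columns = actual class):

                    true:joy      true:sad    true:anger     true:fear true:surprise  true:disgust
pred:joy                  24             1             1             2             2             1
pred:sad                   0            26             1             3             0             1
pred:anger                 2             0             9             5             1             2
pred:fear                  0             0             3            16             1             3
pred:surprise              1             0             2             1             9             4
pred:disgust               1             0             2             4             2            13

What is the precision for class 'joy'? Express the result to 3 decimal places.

One-vs-rest for 'joy': TP = diagonal; FP = other classes predicted 'joy'; FN = 'joy' predicted as other.
precision = TP/(TP+FP).
joy: TP=24, FP=1+1+2+2+1=7 → 24/31 = 0.7742

0.774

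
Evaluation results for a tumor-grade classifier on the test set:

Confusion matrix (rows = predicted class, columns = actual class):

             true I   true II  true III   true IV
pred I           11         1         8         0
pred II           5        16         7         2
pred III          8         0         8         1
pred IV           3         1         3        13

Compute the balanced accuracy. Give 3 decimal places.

0.604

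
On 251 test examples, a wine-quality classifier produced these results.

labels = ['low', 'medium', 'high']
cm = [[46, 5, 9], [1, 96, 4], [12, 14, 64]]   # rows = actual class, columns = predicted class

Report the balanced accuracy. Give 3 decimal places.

Balanced accuracy = mean of per-class recall.
  low: recall = 46/60 = 0.7667
  medium: recall = 96/101 = 0.9505
  high: recall = 64/90 = 0.7111
Mean = (0.7667 + 0.9505 + 0.7111) / 3 = 0.809

0.809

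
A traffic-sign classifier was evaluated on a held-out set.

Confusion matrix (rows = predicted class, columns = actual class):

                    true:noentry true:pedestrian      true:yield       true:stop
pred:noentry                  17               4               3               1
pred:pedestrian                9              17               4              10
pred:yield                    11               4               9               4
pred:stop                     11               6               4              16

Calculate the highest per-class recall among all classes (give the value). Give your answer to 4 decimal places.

Per-class recall (TP/(TP+FN)):
  noentry: TP=17, FN=9+11+11=31 → 17/48 = 0.35417
  pedestrian: TP=17, FN=4+4+6=14 → 17/31 = 0.54839
  yield: TP=9, FN=3+4+4=11 → 9/20 = 0.45000
  stop: TP=16, FN=1+10+4=15 → 16/31 = 0.51613
Highest is class 'pedestrian' with recall = 0.5484.

0.5484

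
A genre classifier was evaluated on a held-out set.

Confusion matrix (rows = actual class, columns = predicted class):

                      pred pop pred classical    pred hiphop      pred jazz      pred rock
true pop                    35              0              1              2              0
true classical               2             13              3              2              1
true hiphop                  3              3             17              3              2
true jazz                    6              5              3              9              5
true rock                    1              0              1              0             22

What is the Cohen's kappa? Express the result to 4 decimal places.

Observed agreement pₒ = trace/N = 96/139 = 0.69065
Expected agreement pₑ = Σ (rowᵢ·colᵢ)/N² = (38·47 + 21·21 + 28·25 + 28·16 + 24·30)/139² = 0.21195
κ = (pₒ − pₑ)/(1 − pₑ) = (0.69065 − 0.21195)/(1 − 0.21195) = 0.6074

0.6074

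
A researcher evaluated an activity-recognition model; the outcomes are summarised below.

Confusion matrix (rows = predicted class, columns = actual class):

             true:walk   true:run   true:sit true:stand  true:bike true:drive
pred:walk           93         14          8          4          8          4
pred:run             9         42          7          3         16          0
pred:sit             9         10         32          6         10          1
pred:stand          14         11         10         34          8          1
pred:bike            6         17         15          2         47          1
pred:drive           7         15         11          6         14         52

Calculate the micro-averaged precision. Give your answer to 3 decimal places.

0.548

Micro-averaging pools counts across classes: ΣTP=300, ΣFP=247, ΣFN=247.
Micro-precision = TP/(TP+FP) on pooled counts = 0.548 (equals overall accuracy in single-label multiclass).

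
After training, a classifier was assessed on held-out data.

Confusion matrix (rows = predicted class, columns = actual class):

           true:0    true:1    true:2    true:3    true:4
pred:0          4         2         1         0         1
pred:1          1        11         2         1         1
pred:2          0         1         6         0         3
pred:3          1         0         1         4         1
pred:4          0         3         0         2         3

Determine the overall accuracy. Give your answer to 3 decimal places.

Accuracy = trace / total = (4+11+6+4+3=28) / 49 = 28/49 = 0.571

0.571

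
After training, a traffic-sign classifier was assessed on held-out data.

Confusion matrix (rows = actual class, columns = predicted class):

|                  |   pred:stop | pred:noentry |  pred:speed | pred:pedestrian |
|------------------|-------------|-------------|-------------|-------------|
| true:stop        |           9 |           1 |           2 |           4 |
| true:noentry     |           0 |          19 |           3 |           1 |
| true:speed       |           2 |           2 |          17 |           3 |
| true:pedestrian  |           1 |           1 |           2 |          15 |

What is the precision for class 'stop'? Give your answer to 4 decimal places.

One-vs-rest for 'stop': TP = diagonal; FP = other classes predicted 'stop'; FN = 'stop' predicted as other.
precision = TP/(TP+FP).
stop: TP=9, FP=0+2+1=3 → 9/12 = 0.75000

0.7500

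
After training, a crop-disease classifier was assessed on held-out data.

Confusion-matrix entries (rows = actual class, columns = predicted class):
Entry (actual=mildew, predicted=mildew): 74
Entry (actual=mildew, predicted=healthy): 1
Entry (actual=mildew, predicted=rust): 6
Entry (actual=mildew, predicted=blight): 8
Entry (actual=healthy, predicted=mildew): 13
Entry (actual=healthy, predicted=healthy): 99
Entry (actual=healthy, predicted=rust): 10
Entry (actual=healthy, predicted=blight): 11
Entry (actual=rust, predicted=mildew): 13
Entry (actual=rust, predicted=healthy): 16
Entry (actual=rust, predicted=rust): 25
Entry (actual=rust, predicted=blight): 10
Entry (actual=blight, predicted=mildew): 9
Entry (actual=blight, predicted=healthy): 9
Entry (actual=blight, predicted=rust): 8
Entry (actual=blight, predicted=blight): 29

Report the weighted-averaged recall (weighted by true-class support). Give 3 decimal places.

Per-class recall (TP/(TP+FN)):
  mildew: TP=74, FN=1+6+8=15 → 74/89 = 0.8315
  healthy: TP=99, FN=13+10+11=34 → 99/133 = 0.7444
  rust: TP=25, FN=13+16+10=39 → 25/64 = 0.3906
  blight: TP=29, FN=9+9+8=26 → 29/55 = 0.5273
Weighted-recall = Σ (supportᵢ/N)·recallᵢ with N=341: (89/341)·0.8315 + (133/341)·0.7444 + (64/341)·0.3906 + (55/341)·0.5273 = 0.666

0.666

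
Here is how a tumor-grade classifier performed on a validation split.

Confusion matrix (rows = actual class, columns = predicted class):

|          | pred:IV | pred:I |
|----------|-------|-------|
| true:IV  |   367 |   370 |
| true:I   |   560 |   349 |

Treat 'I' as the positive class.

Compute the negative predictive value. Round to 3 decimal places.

0.396

NPV = TN/(TN+FN) = 367/(367+560) = 0.396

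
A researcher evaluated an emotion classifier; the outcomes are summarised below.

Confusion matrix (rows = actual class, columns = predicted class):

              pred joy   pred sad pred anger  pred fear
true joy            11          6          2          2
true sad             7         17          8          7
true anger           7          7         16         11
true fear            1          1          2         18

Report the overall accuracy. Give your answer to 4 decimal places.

0.5041

Accuracy = trace / total = (11+17+16+18=62) / 123 = 62/123 = 0.5041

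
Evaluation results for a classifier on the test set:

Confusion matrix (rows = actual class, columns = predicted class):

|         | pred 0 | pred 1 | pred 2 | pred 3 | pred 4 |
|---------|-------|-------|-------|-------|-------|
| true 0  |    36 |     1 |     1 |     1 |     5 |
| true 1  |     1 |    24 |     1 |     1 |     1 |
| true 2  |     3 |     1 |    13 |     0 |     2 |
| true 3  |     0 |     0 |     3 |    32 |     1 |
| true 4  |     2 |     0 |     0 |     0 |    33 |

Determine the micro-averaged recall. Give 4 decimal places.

0.8519

Micro-averaging pools counts across classes: ΣTP=138, ΣFP=24, ΣFN=24.
Micro-recall = TP/(TP+FN) on pooled counts = 0.8519 (equals overall accuracy in single-label multiclass).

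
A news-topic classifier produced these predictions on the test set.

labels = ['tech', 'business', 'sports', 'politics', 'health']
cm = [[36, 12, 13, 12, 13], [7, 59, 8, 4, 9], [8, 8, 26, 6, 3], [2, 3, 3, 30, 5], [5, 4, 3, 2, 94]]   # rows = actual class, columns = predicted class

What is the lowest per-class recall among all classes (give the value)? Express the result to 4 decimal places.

Per-class recall (TP/(TP+FN)):
  tech: TP=36, FN=12+13+12+13=50 → 36/86 = 0.41860
  business: TP=59, FN=7+8+4+9=28 → 59/87 = 0.67816
  sports: TP=26, FN=8+8+6+3=25 → 26/51 = 0.50980
  politics: TP=30, FN=2+3+3+5=13 → 30/43 = 0.69767
  health: TP=94, FN=5+4+3+2=14 → 94/108 = 0.87037
Lowest is class 'tech' with recall = 0.4186.

0.4186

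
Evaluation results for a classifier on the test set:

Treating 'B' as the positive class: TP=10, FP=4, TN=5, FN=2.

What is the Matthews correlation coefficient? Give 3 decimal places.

0.408

MCC = (TP·TN − FP·FN) / √((TP+FP)(TP+FN)(TN+FP)(TN+FN))
Numerator = 10·5 − 4·2 = 42
Denominator = √(14·12·9·7) = √10584 = 102.8786
MCC = 42 / 102.8786 = 0.408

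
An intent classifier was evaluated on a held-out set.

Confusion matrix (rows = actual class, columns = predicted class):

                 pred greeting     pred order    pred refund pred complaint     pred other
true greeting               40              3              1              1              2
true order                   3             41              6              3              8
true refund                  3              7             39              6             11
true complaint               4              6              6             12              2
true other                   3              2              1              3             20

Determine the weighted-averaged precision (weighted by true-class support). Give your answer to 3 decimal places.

0.662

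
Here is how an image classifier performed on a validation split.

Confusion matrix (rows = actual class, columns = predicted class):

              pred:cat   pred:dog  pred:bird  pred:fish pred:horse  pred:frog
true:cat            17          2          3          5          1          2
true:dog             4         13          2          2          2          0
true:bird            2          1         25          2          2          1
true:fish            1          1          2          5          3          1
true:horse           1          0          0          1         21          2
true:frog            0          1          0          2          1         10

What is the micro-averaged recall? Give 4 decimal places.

Micro-averaging pools counts across classes: ΣTP=91, ΣFP=47, ΣFN=47.
Micro-recall = TP/(TP+FN) on pooled counts = 0.6594 (equals overall accuracy in single-label multiclass).

0.6594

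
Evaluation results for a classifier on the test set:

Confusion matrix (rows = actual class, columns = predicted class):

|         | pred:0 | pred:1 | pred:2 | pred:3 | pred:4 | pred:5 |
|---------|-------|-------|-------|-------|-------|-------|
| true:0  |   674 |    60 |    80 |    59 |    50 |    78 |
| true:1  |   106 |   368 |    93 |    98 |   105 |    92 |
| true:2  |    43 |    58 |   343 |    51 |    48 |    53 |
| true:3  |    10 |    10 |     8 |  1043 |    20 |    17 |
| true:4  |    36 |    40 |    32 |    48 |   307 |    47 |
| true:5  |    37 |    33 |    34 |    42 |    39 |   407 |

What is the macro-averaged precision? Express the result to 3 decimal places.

Per-class precision (TP/(TP+FP)):
  0: TP=674, FP=106+43+10+36+37=232 → 674/906 = 0.7439
  1: TP=368, FP=60+58+10+40+33=201 → 368/569 = 0.6467
  2: TP=343, FP=80+93+8+32+34=247 → 343/590 = 0.5814
  3: TP=1043, FP=59+98+51+48+42=298 → 1043/1341 = 0.7778
  4: TP=307, FP=50+105+48+20+39=262 → 307/569 = 0.5395
  5: TP=407, FP=78+92+53+17+47=287 → 407/694 = 0.5865
Macro-precision = mean = (0.7439 + 0.6467 + 0.5814 + 0.7778 + 0.5395 + 0.5865) / 6 = 0.646

0.646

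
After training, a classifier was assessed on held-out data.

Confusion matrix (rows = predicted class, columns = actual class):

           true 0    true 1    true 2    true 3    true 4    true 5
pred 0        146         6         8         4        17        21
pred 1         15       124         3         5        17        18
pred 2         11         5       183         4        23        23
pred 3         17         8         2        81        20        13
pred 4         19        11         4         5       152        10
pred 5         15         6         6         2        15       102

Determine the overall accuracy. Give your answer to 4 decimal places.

Accuracy = trace / total = (146+124+183+81+152+102=788) / 1121 = 788/1121 = 0.7029

0.7029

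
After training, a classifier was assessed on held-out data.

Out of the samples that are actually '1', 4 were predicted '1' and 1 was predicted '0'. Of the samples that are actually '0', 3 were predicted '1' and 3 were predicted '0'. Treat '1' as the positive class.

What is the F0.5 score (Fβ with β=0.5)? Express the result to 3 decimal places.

0.606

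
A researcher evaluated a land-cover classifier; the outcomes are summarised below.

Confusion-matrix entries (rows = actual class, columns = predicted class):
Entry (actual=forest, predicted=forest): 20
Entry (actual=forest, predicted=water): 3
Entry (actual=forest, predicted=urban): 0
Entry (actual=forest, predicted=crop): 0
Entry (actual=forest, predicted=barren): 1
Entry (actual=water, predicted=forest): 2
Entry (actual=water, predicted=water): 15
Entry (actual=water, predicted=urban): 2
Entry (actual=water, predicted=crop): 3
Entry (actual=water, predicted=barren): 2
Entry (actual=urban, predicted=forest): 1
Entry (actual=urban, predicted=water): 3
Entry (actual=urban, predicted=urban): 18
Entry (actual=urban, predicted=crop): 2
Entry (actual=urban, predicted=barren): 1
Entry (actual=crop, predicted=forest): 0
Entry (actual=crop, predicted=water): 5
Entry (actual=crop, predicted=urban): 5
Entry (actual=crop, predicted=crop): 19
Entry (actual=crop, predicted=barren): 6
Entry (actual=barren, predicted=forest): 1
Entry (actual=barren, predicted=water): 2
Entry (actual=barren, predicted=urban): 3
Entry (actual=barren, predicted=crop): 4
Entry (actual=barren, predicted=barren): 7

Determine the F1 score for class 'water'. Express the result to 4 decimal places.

Treat 'water' as positive and all other classes as negative.
F1 score = 2·TP/(2·TP+FP+FN).
water: TP=15, FP=3+3+5+2=13, FN=2+2+3+2=9 → 30/52 = 0.57692

0.5769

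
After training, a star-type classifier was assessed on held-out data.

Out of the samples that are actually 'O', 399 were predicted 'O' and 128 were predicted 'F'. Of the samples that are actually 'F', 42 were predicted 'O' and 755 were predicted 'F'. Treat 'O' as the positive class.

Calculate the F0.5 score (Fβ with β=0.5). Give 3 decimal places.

Fβ = (1+β²)·TP / ((1+β²)·TP + β²·FN + FP), with β²=1/4
= 1.25·399 / (1.25·399 + 0.25·128 + 42) = 0.871

0.871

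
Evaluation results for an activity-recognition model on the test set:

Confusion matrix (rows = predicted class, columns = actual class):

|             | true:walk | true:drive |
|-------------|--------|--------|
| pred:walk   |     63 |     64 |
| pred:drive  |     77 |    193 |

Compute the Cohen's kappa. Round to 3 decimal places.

0.205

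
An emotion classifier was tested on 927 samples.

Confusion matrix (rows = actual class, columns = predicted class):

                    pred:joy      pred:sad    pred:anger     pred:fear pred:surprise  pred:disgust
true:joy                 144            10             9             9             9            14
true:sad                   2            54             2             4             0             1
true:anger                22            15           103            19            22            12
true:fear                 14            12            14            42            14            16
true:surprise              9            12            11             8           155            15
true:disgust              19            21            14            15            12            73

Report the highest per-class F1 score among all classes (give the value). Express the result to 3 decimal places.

0.735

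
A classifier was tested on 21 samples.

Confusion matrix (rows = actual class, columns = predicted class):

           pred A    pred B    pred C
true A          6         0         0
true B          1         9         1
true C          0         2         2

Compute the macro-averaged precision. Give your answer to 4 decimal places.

0.7807

Per-class precision (TP/(TP+FP)):
  A: TP=6, FP=1+0=1 → 6/7 = 0.85714
  B: TP=9, FP=0+2=2 → 9/11 = 0.81818
  C: TP=2, FP=0+1=1 → 2/3 = 0.66667
Macro-precision = mean = (0.85714 + 0.81818 + 0.66667) / 3 = 0.7807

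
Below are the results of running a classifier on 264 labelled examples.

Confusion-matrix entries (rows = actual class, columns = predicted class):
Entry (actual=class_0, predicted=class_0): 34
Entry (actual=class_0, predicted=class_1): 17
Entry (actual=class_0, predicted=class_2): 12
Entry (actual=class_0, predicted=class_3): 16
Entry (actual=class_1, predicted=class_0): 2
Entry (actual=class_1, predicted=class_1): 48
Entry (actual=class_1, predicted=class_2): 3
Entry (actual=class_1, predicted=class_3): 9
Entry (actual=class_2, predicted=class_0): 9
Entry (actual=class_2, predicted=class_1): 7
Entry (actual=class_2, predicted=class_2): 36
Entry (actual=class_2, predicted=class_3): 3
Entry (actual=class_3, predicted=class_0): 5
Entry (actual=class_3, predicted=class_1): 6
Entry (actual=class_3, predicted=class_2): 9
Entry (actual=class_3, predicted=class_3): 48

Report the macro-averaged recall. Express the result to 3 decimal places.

Per-class recall (TP/(TP+FN)):
  class_0: TP=34, FN=17+12+16=45 → 34/79 = 0.4304
  class_1: TP=48, FN=2+3+9=14 → 48/62 = 0.7742
  class_2: TP=36, FN=9+7+3=19 → 36/55 = 0.6545
  class_3: TP=48, FN=5+6+9=20 → 48/68 = 0.7059
Macro-recall = mean = (0.4304 + 0.7742 + 0.6545 + 0.7059) / 4 = 0.641

0.641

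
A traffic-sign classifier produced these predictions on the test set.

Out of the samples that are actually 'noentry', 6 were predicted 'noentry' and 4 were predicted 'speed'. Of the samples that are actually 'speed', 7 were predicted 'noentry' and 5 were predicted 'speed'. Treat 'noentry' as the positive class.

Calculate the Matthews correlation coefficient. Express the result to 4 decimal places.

0.0169

MCC = (TP·TN − FP·FN) / √((TP+FP)(TP+FN)(TN+FP)(TN+FN))
Numerator = 6·5 − 7·4 = 2
Denominator = √(13·10·12·9) = √14040 = 118.4905
MCC = 2 / 118.4905 = 0.0169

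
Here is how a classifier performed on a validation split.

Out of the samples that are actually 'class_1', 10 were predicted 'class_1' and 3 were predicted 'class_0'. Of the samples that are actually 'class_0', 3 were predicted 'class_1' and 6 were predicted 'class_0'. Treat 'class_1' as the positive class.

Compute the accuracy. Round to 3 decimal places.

0.727

Accuracy = (TP+TN)/N = (10+6)/22 = 0.727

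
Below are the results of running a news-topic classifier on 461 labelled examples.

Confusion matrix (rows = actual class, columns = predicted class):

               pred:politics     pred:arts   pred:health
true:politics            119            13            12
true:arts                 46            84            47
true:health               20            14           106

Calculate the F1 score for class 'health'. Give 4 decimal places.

Treat 'health' as positive and all other classes as negative.
F1 score = 2·TP/(2·TP+FP+FN).
health: TP=106, FP=12+47=59, FN=20+14=34 → 212/305 = 0.69508

0.6951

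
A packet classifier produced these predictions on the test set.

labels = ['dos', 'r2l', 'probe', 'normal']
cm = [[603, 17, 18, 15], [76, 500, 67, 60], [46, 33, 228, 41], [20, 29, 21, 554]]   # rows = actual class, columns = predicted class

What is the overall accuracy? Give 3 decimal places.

0.810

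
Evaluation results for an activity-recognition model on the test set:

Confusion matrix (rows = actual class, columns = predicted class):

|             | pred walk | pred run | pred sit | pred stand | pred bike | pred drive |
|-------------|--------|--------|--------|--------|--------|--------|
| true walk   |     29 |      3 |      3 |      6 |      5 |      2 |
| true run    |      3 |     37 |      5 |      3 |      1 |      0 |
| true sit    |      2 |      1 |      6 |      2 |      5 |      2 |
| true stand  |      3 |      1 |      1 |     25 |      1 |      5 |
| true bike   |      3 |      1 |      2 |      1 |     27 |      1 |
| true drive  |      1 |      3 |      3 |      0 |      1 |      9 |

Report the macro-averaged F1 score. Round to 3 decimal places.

Per-class F1 score (2·TP/(2·TP+FP+FN)):
  walk: TP=29, FP=3+2+3+3+1=12, FN=3+3+6+5+2=19 → 58/89 = 0.6517
  run: TP=37, FP=3+1+1+1+3=9, FN=3+5+3+1+0=12 → 74/95 = 0.7789
  sit: TP=6, FP=3+5+1+2+3=14, FN=2+1+2+5+2=12 → 12/38 = 0.3158
  stand: TP=25, FP=6+3+2+1+0=12, FN=3+1+1+1+5=11 → 50/73 = 0.6849
  bike: TP=27, FP=5+1+5+1+1=13, FN=3+1+2+1+1=8 → 54/75 = 0.7200
  drive: TP=9, FP=2+0+2+5+1=10, FN=1+3+3+0+1=8 → 18/36 = 0.5000
Macro-F1 score = mean = (0.6517 + 0.7789 + 0.3158 + 0.6849 + 0.7200 + 0.5000) / 6 = 0.609

0.609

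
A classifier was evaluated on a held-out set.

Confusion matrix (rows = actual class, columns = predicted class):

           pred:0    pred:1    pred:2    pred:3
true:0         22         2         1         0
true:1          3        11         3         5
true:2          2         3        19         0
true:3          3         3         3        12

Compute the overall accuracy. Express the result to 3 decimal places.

Accuracy = trace / total = (22+11+19+12=64) / 92 = 64/92 = 0.696

0.696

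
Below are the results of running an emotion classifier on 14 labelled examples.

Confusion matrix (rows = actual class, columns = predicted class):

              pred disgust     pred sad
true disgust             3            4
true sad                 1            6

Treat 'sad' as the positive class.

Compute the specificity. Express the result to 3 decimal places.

Specificity = TN/(TN+FP) = 3/(3+4) = 0.429

0.429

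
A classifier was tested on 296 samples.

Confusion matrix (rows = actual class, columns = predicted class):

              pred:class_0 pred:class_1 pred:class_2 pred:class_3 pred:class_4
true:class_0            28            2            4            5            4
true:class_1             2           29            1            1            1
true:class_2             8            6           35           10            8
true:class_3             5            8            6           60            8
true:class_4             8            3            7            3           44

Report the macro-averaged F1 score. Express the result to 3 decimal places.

0.657

Per-class F1 score (2·TP/(2·TP+FP+FN)):
  class_0: TP=28, FP=2+8+5+8=23, FN=2+4+5+4=15 → 56/94 = 0.5957
  class_1: TP=29, FP=2+6+8+3=19, FN=2+1+1+1=5 → 58/82 = 0.7073
  class_2: TP=35, FP=4+1+6+7=18, FN=8+6+10+8=32 → 70/120 = 0.5833
  class_3: TP=60, FP=5+1+10+3=19, FN=5+8+6+8=27 → 120/166 = 0.7229
  class_4: TP=44, FP=4+1+8+8=21, FN=8+3+7+3=21 → 88/130 = 0.6769
Macro-F1 score = mean = (0.5957 + 0.7073 + 0.5833 + 0.7229 + 0.6769) / 5 = 0.657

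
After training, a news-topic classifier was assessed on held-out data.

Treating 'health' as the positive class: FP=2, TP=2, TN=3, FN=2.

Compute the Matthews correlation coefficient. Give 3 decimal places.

0.100

MCC = (TP·TN − FP·FN) / √((TP+FP)(TP+FN)(TN+FP)(TN+FN))
Numerator = 2·3 − 2·2 = 2
Denominator = √(4·4·5·5) = √400 = 20.0000
MCC = 2 / 20.0000 = 0.100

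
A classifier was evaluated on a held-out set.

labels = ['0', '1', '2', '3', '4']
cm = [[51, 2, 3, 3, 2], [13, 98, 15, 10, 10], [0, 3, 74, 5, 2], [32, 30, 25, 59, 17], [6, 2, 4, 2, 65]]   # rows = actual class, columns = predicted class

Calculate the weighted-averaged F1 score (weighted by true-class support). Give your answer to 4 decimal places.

Per-class F1 score (2·TP/(2·TP+FP+FN)):
  0: TP=51, FP=13+0+32+6=51, FN=2+3+3+2=10 → 102/163 = 0.62577
  1: TP=98, FP=2+3+30+2=37, FN=13+15+10+10=48 → 196/281 = 0.69751
  2: TP=74, FP=3+15+25+4=47, FN=0+3+5+2=10 → 148/205 = 0.72195
  3: TP=59, FP=3+10+5+2=20, FN=32+30+25+17=104 → 118/242 = 0.48760
  4: TP=65, FP=2+10+2+17=31, FN=6+2+4+2=14 → 130/175 = 0.74286
Weighted-F1 score = Σ (supportᵢ/N)·F1 scoreᵢ with N=533: (61/533)·0.62577 + (146/533)·0.69751 + (84/533)·0.72195 + (163/533)·0.48760 + (79/533)·0.74286 = 0.6357

0.6357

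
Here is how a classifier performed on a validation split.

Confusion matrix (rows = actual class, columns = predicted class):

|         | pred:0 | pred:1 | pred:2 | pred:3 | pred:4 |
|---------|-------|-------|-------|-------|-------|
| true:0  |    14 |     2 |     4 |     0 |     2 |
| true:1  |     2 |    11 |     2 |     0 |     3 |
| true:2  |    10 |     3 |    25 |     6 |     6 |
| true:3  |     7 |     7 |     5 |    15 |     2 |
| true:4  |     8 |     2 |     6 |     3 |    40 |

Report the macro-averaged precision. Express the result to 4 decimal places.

0.5513

Per-class precision (TP/(TP+FP)):
  0: TP=14, FP=2+10+7+8=27 → 14/41 = 0.34146
  1: TP=11, FP=2+3+7+2=14 → 11/25 = 0.44000
  2: TP=25, FP=4+2+5+6=17 → 25/42 = 0.59524
  3: TP=15, FP=0+0+6+3=9 → 15/24 = 0.62500
  4: TP=40, FP=2+3+6+2=13 → 40/53 = 0.75472
Macro-precision = mean = (0.34146 + 0.44000 + 0.59524 + 0.62500 + 0.75472) / 5 = 0.5513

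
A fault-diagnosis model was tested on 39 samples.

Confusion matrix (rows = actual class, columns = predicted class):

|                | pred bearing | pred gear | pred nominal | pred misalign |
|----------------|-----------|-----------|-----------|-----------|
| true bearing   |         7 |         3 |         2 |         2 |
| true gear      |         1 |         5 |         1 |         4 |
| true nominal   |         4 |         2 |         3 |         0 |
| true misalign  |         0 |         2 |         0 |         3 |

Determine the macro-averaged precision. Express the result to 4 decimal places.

Per-class precision (TP/(TP+FP)):
  bearing: TP=7, FP=1+4+0=5 → 7/12 = 0.58333
  gear: TP=5, FP=3+2+2=7 → 5/12 = 0.41667
  nominal: TP=3, FP=2+1+0=3 → 3/6 = 0.50000
  misalign: TP=3, FP=2+4+0=6 → 3/9 = 0.33333
Macro-precision = mean = (0.58333 + 0.41667 + 0.50000 + 0.33333) / 4 = 0.4583

0.4583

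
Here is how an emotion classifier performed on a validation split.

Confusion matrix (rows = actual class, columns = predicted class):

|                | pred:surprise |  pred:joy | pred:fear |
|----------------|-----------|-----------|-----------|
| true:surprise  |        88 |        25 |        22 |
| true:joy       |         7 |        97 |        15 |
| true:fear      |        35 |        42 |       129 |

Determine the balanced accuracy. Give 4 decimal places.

Balanced accuracy = mean of per-class recall.
  surprise: recall = 88/135 = 0.65185
  joy: recall = 97/119 = 0.81513
  fear: recall = 129/206 = 0.62621
Mean = (0.65185 + 0.81513 + 0.62621) / 3 = 0.6977

0.6977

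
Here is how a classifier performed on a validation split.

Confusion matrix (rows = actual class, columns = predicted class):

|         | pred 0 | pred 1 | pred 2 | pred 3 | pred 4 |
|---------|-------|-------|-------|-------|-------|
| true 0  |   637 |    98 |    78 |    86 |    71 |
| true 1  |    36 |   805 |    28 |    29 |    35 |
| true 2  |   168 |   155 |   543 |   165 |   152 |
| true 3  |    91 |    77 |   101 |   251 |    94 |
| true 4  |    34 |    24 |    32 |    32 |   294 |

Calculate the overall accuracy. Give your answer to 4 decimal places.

Accuracy = trace / total = (637+805+543+251+294=2530) / 4116 = 2530/4116 = 0.6147

0.6147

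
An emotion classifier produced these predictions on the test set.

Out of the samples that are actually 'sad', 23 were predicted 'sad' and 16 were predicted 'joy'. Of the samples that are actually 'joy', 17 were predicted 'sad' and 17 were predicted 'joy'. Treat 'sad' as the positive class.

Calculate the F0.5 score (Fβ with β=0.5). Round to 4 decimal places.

Fβ = (1+β²)·TP / ((1+β²)·TP + β²·FN + FP), with β²=1/4
= 1.25·23 / (1.25·23 + 0.25·16 + 17) = 0.5779

0.5779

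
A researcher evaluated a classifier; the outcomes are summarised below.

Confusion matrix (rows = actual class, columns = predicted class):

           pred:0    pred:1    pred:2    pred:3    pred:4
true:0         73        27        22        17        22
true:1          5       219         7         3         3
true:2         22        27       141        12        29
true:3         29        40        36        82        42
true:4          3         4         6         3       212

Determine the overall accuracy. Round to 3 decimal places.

Accuracy = trace / total = (73+219+141+82+212=727) / 1086 = 727/1086 = 0.669

0.669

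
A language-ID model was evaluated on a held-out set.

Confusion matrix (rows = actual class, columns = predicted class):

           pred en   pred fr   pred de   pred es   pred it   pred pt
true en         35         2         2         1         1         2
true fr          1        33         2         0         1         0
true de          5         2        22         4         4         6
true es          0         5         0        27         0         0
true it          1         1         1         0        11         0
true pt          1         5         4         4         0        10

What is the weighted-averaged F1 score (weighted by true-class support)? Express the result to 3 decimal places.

0.705

Per-class F1 score (2·TP/(2·TP+FP+FN)):
  en: TP=35, FP=1+5+0+1+1=8, FN=2+2+1+1+2=8 → 70/86 = 0.8140
  fr: TP=33, FP=2+2+5+1+5=15, FN=1+2+0+1+0=4 → 66/85 = 0.7765
  de: TP=22, FP=2+2+0+1+4=9, FN=5+2+4+4+6=21 → 44/74 = 0.5946
  es: TP=27, FP=1+0+4+0+4=9, FN=0+5+0+0+0=5 → 54/68 = 0.7941
  it: TP=11, FP=1+1+4+0+0=6, FN=1+1+1+0+0=3 → 22/31 = 0.7097
  pt: TP=10, FP=2+0+6+0+0=8, FN=1+5+4+4+0=14 → 20/42 = 0.4762
Weighted-F1 score = Σ (supportᵢ/N)·F1 scoreᵢ with N=193: (43/193)·0.8140 + (37/193)·0.7765 + (43/193)·0.5946 + (32/193)·0.7941 + (14/193)·0.7097 + (24/193)·0.4762 = 0.705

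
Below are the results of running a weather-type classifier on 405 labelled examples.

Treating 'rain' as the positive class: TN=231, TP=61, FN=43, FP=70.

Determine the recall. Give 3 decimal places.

0.587

Recall = TP/(TP+FN) = 61/(61+43) = 61/104 = 0.587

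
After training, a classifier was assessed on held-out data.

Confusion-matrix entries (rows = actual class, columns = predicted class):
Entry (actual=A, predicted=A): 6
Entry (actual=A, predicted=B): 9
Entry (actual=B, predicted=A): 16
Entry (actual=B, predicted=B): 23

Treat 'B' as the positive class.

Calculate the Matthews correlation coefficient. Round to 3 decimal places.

-0.009

MCC = (TP·TN − FP·FN) / √((TP+FP)(TP+FN)(TN+FP)(TN+FN))
Numerator = 23·6 − 9·16 = -6
Denominator = √(32·39·15·22) = √411840 = 641.7476
MCC = -6 / 641.7476 = -0.009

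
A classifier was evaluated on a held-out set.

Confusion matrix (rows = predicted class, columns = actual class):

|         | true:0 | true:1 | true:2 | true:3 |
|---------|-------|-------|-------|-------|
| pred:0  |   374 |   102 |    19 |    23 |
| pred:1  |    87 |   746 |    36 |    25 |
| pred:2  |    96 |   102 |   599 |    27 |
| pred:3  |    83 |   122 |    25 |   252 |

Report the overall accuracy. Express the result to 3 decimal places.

0.725

Accuracy = trace / total = (374+746+599+252=1971) / 2718 = 1971/2718 = 0.725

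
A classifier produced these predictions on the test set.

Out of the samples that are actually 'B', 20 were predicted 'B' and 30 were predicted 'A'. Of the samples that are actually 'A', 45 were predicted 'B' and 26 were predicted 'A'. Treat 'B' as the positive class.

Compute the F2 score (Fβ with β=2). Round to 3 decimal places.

Fβ = (1+β²)·TP / ((1+β²)·TP + β²·FN + FP), with β²=4
= 5·20 / (5·20 + 4·30 + 45) = 0.377

0.377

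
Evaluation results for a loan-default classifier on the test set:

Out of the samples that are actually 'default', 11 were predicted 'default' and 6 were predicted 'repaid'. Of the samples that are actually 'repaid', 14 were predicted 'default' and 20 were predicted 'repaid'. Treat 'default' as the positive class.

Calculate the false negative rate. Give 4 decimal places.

FNR = FN/(FN+TP) = 6/(6+11) = 0.3529

0.3529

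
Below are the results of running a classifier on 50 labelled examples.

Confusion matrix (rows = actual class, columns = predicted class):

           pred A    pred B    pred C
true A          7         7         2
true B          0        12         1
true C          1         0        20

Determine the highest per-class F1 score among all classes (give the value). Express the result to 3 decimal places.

0.909

Per-class F1 score (2·TP/(2·TP+FP+FN)):
  A: TP=7, FP=0+1=1, FN=7+2=9 → 14/24 = 0.5833
  B: TP=12, FP=7+0=7, FN=0+1=1 → 24/32 = 0.7500
  C: TP=20, FP=2+1=3, FN=1+0=1 → 40/44 = 0.9091
Highest is class 'C' with F1 score = 0.909.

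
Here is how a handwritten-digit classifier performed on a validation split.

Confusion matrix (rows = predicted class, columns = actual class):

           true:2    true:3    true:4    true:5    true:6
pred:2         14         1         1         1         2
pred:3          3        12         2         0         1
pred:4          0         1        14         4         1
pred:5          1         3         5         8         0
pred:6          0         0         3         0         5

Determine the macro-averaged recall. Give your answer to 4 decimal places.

Per-class recall (TP/(TP+FN)):
  2: TP=14, FN=3+0+1+0=4 → 14/18 = 0.77778
  3: TP=12, FN=1+1+3+0=5 → 12/17 = 0.70588
  4: TP=14, FN=1+2+5+3=11 → 14/25 = 0.56000
  5: TP=8, FN=1+0+4+0=5 → 8/13 = 0.61538
  6: TP=5, FN=2+1+1+0=4 → 5/9 = 0.55556
Macro-recall = mean = (0.77778 + 0.70588 + 0.56000 + 0.61538 + 0.55556) / 5 = 0.6429

0.6429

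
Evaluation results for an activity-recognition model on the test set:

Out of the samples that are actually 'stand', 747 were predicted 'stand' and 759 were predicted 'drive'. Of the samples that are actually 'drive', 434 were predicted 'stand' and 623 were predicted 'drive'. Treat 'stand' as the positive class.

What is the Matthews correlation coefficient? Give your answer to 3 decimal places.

0.084

MCC = (TP·TN − FP·FN) / √((TP+FP)(TP+FN)(TN+FP)(TN+FN))
Numerator = 747·623 − 434·759 = 135975
Denominator = √(1181·1506·1057·1382) = √2598112185564 = 1611866.0570
MCC = 135975 / 1611866.0570 = 0.084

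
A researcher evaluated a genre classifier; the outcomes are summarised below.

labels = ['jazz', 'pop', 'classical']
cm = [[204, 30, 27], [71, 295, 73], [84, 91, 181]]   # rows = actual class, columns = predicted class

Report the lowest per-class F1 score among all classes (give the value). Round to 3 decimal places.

Per-class F1 score (2·TP/(2·TP+FP+FN)):
  jazz: TP=204, FP=71+84=155, FN=30+27=57 → 408/620 = 0.6581
  pop: TP=295, FP=30+91=121, FN=71+73=144 → 590/855 = 0.6901
  classical: TP=181, FP=27+73=100, FN=84+91=175 → 362/637 = 0.5683
Lowest is class 'classical' with F1 score = 0.568.

0.568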